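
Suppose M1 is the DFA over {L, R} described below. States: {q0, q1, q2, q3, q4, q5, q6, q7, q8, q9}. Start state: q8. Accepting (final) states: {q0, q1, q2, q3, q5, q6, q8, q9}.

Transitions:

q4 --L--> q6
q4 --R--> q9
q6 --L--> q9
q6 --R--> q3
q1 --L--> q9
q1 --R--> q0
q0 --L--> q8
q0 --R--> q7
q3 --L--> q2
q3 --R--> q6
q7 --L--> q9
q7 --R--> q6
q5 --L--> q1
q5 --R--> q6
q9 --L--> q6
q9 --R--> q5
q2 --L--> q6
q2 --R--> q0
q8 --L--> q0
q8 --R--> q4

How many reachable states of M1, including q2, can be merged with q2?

2

Initial partition by acceptance: {q0,q1,q2,q3,q5,q6,q8,q9} | {q4,q7}.
On input R, block {q0,q1,q2,q3,q5,q6,q8,q9} splits into {q1,q2,q3,q5,q6,q9} and {q0,q8}.
On input R, block {q1,q2,q3,q5,q6,q9} splits into {q3,q5,q6,q9} and {q1,q2}.
Split {q3,q5,q6,q9} by δ(·,L) → {q3,q5} and {q6,q9}.
No further refinement is possible. Final partition (5 blocks): {q3,q5} | {q4,q7} | {q0,q8} | {q1,q2} | {q6,q9}.
The equivalence class containing q2 is {q1,q2}, of size 2.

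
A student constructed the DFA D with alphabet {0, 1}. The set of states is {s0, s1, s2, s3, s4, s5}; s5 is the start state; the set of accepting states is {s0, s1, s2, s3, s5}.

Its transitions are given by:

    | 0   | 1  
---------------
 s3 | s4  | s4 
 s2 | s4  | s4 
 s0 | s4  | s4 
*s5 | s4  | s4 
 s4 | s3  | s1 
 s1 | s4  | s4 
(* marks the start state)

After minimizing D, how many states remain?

States {s0,s2} cannot be reached from the start state, so discard them.
P0 = {s1,s3,s5} | {s4}.
No further refinement is possible. Final partition (2 blocks): {s1,s3,s5} | {s4}.

2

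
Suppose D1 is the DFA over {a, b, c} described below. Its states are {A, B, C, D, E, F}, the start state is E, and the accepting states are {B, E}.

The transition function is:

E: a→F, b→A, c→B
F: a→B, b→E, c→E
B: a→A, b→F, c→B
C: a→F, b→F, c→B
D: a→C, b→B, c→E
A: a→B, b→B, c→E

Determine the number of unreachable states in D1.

2

BFS from E reaches {A, B, E, F}; the 2 state(s) C, D are never visited.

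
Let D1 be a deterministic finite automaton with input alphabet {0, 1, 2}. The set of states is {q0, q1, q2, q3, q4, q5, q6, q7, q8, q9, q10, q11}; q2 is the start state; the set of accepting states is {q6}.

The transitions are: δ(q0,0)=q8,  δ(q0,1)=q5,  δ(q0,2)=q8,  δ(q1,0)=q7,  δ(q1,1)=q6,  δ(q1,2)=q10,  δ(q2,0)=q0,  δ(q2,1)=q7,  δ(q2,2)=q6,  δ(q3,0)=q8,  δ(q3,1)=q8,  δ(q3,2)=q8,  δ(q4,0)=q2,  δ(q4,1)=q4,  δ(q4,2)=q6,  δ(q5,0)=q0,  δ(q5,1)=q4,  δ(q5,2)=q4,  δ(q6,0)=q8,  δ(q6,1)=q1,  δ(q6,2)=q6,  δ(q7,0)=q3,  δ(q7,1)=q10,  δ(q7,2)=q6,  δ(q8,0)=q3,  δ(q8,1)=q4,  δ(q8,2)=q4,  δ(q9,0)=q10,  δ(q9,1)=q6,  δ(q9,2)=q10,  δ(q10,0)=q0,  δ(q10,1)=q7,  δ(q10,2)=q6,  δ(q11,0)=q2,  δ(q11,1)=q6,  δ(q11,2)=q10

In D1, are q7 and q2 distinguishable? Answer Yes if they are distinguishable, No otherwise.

First remove the unreachable states {q9,q11}; 10 states remain.
Start with accepting vs non-accepting: {q6} | {q0,q1,q2,q3,q4,q5,q7,q8,q10}.
Refine {q0,q1,q2,q3,q4,q5,q7,q8,q10} on symbol 1: members go to different blocks, giving {q0,q2,q3,q4,q5,q7,q8,q10} and {q1}.
On input 2, block {q0,q2,q3,q4,q5,q7,q8,q10} splits into {q0,q3,q5,q8} and {q2,q4,q7,q10}.
Refine {q0,q3,q5,q8} on symbol 1: members go to different blocks, giving {q0,q3} and {q5,q8}.
On input 0, block {q2,q4,q7,q10} splits into {q2,q7,q10} and {q4}.
Stable partition: {q6} | {q0,q3} | {q1} | {q2,q7,q10} | {q5,q8} | {q4} — 6 equivalence classes.
q7 and q2 lie in the same block of the stable partition, so they are equivalent — no string distinguishes them.

No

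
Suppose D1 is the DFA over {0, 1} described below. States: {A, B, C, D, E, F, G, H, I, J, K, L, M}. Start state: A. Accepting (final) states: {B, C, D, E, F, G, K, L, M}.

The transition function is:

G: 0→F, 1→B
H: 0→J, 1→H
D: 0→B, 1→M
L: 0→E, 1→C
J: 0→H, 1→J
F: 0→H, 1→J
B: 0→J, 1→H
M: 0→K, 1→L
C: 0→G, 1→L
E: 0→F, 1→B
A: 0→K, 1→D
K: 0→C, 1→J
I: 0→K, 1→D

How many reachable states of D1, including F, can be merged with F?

2

Reachable states from the start: {A,B,C,D,E,F,G,H,J,K,L,M}. Unreachable: {I} — drop them.
P0 = {B,C,D,E,F,G,K,L,M} | {A,H,J}.
On input 0, block {B,C,D,E,F,G,K,L,M} splits into {C,D,E,G,K,L,M} and {B,F}.
Split {C,D,E,G,K,L,M} by δ(·,0) → {C,K,L,M} and {D,E,G}.
Refine {C,K,L,M} on symbol 0: members go to different blocks, giving {C,L} and {K,M}.
Refine {A,H,J} on symbol 0: members go to different blocks, giving {H,J} and {A}.
Refine {D,E,G} on symbol 1: members go to different blocks, giving {E,G} and {D}.
On input 0, block {K,M} splits into {K} and {M}.
No further refinement is possible. Final partition (8 blocks): {C,L} | {H,J} | {B,F} | {E,G} | {K} | {A} | {D} | {M}.
State F belongs to the block {B,F}, which has 2 states.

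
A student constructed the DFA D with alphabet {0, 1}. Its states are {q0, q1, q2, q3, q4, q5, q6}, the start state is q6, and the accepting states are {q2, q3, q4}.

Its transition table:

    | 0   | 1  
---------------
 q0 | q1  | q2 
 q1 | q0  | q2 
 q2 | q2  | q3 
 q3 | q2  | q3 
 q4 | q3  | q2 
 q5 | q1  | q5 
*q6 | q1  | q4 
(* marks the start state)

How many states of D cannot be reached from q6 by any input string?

1

No path from q6 leads to q5; the other 6 states are all reachable.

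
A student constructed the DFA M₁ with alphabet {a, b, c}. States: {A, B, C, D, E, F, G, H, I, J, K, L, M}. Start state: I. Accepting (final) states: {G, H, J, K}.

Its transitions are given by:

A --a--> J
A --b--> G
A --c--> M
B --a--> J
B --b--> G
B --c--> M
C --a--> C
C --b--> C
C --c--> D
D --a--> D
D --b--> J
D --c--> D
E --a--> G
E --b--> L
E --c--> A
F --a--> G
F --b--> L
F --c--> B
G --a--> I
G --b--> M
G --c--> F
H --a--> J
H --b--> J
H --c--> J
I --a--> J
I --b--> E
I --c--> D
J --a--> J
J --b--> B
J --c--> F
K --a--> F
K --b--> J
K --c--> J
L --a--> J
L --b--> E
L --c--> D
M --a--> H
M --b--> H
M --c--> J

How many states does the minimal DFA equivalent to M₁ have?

8

States {C,K} cannot be reached from the start state, so discard them.
Start with accepting vs non-accepting: {G,H,J} | {A,B,D,E,F,I,L,M}.
On input a, block {G,H,J} splits into {H,J} and {G}.
Refine {H,J} on symbol b: members go to different blocks, giving {H} and {J}.
Refine {A,B,D,E,F,I,L,M} on symbol a: members go to different blocks, giving {A,B,I,L} and {E,F} and {D} and {M}.
On input b, block {A,B,I,L} splits into {A,B} and {I,L}.
Stable partition: {H} | {A,B} | {G} | {J} | {E,F} | {D} | {M} | {I,L} — 8 equivalence classes.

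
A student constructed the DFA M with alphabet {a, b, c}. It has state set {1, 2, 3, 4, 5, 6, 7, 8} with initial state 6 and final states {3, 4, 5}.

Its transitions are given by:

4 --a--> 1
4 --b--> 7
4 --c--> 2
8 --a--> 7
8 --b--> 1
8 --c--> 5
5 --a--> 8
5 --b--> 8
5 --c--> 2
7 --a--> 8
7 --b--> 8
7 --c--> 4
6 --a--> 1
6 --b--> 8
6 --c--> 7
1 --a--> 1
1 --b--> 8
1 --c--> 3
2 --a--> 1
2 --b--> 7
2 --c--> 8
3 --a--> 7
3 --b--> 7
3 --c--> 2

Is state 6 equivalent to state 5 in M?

No

All states are reachable from the start state.
Initial partition by acceptance: {3,4,5} | {1,2,6,7,8}.
On input c, block {1,2,6,7,8} splits into {1,7,8} and {2,6}.
Stable partition: {3,4,5} | {1,7,8} | {2,6} — 3 equivalence classes.
6 and 5 end up in different blocks, so they are distinguishable. For instance, the string 'ε' is accepted from only 5.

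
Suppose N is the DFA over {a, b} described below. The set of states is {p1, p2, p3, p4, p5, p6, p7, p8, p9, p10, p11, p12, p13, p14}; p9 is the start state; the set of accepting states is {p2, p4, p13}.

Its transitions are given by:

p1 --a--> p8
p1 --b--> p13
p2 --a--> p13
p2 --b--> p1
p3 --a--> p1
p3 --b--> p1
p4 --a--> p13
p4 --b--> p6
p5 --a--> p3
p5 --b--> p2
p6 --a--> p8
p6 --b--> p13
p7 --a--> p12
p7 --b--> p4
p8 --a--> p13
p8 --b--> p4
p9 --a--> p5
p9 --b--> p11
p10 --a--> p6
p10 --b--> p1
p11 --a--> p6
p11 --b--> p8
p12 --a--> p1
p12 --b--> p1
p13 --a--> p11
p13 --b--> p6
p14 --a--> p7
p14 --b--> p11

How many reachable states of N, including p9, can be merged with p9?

1

Reachable states from the start: {p1,p2,p3,p4,p5,p6,p8,p9,p11,p13}. Unreachable: {p7,p10,p12,p14} — drop them.
Start with accepting vs non-accepting: {p2,p4,p13} | {p1,p3,p5,p6,p8,p9,p11}.
Refine {p2,p4,p13} on symbol a: members go to different blocks, giving {p2,p4} and {p13}.
Split {p1,p3,p5,p6,p8,p9,p11} by δ(·,a) → {p1,p3,p5,p6,p9,p11} and {p8}.
On input a, block {p1,p3,p5,p6,p9,p11} splits into {p3,p5,p9,p11} and {p1,p6}.
On input a, block {p3,p5,p9,p11} splits into {p3,p11} and {p5,p9}.
Split {p3,p11} by δ(·,b) → {p3} and {p11}.
Refine {p5,p9} on symbol a: members go to different blocks, giving {p5} and {p9}.
Stable partition: {p2,p4} | {p3} | {p13} | {p8} | {p1,p6} | {p5} | {p11} | {p9} — 8 equivalence classes.
The equivalence class containing p9 is {p9}, of size 1.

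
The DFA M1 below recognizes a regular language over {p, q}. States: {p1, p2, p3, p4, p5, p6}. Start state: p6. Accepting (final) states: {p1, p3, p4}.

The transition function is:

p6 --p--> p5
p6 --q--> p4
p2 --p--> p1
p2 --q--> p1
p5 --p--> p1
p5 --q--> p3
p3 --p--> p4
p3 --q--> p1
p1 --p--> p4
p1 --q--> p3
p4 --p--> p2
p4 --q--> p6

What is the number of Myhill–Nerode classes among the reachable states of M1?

4

Start with accepting vs non-accepting: {p1,p3,p4} | {p2,p5,p6}.
Split {p1,p3,p4} by δ(·,p) → {p1,p3} and {p4}.
On input p, block {p2,p5,p6} splits into {p2,p5} and {p6}.
Stable partition: {p1,p3} | {p2,p5} | {p4} | {p6} — 4 equivalence classes.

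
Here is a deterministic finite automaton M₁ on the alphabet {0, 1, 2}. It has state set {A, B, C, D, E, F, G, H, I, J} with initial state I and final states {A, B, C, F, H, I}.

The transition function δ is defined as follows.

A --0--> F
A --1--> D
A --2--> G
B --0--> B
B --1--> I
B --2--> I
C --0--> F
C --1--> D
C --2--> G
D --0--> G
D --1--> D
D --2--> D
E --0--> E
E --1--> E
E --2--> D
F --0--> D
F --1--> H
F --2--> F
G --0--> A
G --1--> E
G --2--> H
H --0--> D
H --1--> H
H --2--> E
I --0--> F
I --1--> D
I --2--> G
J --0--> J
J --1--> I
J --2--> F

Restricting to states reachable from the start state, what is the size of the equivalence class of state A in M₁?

2

Reachable states from the start: {A,D,E,F,G,H,I}. Unreachable: {B,C,J} — drop them.
Start with accepting vs non-accepting: {A,F,H,I} | {D,E,G}.
Split {A,F,H,I} by δ(·,0) → {A,I} and {F,H}.
Refine {D,E,G} on symbol 0: members go to different blocks, giving {D,E} and {G}.
On input 0, block {D,E} splits into {D} and {E}.
Split {F,H} by δ(·,2) → {F} and {H}.
Stable partition: {A,I} | {D} | {F} | {G} | {E} | {H} — 6 equivalence classes.
The equivalence class containing A is {A,I}, of size 2.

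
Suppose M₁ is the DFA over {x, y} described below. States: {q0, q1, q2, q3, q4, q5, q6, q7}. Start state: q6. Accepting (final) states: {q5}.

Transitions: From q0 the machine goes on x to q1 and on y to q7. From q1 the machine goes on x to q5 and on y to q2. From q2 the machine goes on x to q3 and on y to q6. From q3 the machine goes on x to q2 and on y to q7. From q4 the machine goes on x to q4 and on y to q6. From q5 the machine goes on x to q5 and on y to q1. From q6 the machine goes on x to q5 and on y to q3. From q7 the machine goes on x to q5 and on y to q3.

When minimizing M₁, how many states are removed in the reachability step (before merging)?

BFS from q6 reaches {q1, q2, q3, q5, q6, q7}; the 2 state(s) q0, q4 are never visited.

2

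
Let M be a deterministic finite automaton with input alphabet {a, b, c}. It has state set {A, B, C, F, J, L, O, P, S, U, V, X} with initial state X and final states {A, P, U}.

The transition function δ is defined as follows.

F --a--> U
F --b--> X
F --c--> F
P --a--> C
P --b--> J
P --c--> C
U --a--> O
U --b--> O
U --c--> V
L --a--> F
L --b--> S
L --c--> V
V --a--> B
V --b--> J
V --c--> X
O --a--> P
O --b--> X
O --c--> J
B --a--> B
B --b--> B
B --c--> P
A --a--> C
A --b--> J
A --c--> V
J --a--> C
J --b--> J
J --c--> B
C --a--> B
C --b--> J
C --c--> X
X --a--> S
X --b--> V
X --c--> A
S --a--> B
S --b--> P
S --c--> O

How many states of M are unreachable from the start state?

3

No path from X leads to F, L, U; the other 9 states are all reachable.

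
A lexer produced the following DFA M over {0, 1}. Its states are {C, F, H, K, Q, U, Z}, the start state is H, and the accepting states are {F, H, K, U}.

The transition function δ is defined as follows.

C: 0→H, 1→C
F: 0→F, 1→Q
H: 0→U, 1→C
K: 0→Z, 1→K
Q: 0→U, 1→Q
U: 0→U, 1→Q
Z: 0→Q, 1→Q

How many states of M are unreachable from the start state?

3

Starting at H and following transitions, the reachable set is {C, H, Q, U}. That leaves F, K, Z unreachable — 3 in total.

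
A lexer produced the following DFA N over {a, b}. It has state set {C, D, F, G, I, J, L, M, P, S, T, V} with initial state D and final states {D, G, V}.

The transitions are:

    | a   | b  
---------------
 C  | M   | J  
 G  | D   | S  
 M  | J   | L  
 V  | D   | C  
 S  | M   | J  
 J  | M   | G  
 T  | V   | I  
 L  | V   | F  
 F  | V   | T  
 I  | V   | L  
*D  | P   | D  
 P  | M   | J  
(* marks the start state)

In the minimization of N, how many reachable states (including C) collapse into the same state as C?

3

All states are reachable from the start state.
P0 = {D,G,V} | {C,F,I,J,L,M,P,S,T}.
Refine {D,G,V} on symbol a: members go to different blocks, giving {G,V} and {D}.
Split {C,F,I,J,L,M,P,S,T} by δ(·,a) → {C,J,M,P,S} and {F,I,L,T}.
Refine {C,J,M,P,S} on symbol b: members go to different blocks, giving {C,P,S} and {J} and {M}.
Stable partition: {G,V} | {C,P,S} | {D} | {F,I,L,T} | {J} | {M} — 6 equivalence classes.
The equivalence class containing C is {C,P,S}, of size 3.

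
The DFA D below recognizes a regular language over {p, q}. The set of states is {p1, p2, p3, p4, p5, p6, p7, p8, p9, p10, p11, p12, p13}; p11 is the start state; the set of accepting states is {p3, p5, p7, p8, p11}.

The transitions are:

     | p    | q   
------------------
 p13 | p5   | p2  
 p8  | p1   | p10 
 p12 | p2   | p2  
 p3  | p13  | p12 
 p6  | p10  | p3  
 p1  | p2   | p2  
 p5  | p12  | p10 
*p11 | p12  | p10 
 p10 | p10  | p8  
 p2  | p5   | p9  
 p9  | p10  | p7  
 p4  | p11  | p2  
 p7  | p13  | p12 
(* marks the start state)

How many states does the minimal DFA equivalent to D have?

7

States {p3,p4,p6} cannot be reached from the start state, so discard them.
P0 = {p5,p7,p8,p11} | {p1,p2,p9,p10,p12,p13}.
On input p, block {p1,p2,p9,p10,p12,p13} splits into {p1,p9,p10,p12} and {p2,p13}.
On input p, block {p5,p7,p8,p11} splits into {p5,p8,p11} and {p7}.
On input p, block {p1,p9,p10,p12} splits into {p1,p12} and {p9,p10}.
On input q, block {p2,p13} splits into {p2} and {p13}.
On input q, block {p9,p10} splits into {p9} and {p10}.
Stable partition: {p5,p8,p11} | {p1,p12} | {p2} | {p7} | {p9} | {p13} | {p10} — 7 equivalence classes.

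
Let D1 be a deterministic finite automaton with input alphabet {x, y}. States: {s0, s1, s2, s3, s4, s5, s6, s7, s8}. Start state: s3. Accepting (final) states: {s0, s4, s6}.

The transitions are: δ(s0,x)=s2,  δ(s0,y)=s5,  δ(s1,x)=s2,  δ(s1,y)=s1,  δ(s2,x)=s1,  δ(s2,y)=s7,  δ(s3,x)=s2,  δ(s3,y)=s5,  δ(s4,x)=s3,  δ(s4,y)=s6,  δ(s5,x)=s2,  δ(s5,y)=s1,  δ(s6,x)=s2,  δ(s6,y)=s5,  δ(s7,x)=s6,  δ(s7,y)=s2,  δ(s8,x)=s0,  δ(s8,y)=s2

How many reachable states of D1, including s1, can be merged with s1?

3

Reachable states from the start: {s1,s2,s3,s5,s6,s7}. Unreachable: {s0,s4,s8} — drop them.
Initial partition by acceptance: {s6} | {s1,s2,s3,s5,s7}.
On input x, block {s1,s2,s3,s5,s7} splits into {s1,s2,s3,s5} and {s7}.
On input y, block {s1,s2,s3,s5} splits into {s1,s3,s5} and {s2}.
Stable partition: {s6} | {s1,s3,s5} | {s7} | {s2} — 4 equivalence classes.
State s1 belongs to the block {s1,s3,s5}, which has 3 states.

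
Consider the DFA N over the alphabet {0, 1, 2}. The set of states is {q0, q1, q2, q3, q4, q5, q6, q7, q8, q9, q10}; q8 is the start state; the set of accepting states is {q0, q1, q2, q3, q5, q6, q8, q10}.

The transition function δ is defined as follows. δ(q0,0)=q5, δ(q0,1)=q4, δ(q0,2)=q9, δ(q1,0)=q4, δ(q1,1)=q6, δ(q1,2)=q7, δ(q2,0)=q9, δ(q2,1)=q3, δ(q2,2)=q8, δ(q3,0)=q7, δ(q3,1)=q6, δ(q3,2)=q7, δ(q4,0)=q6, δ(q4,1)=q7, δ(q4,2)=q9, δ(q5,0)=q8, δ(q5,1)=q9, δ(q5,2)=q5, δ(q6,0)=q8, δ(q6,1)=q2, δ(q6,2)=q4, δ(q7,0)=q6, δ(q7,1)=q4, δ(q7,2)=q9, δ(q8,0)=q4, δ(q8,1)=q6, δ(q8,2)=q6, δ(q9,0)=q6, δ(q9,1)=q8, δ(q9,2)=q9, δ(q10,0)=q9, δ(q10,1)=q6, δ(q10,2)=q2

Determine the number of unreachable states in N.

4

BFS from q8 reaches {q2, q3, q4, q6, q7, q8, q9}; the 4 state(s) q0, q1, q5, q10 are never visited.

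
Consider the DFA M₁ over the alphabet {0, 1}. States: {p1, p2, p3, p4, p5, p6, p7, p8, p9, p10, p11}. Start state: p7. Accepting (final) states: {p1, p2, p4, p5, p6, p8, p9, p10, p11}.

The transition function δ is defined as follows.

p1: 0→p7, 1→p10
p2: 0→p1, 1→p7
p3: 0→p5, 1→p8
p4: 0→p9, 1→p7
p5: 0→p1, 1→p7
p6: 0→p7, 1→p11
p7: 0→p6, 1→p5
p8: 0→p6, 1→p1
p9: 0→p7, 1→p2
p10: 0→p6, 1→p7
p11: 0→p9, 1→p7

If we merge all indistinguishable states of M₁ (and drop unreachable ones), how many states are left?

First remove the unreachable states {p3,p4,p8}; 8 states remain.
P0 = {p1,p2,p5,p6,p9,p10,p11} | {p7}.
On input 0, block {p1,p2,p5,p6,p9,p10,p11} splits into {p2,p5,p10,p11} and {p1,p6,p9}.
No further refinement is possible. Final partition (3 blocks): {p2,p5,p10,p11} | {p7} | {p1,p6,p9}.

3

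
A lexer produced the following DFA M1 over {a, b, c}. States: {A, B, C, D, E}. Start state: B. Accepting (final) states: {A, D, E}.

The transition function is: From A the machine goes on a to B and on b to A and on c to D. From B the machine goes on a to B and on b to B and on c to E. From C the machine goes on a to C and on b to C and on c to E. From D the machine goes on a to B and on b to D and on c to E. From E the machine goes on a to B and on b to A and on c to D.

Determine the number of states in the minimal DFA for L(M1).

2

States {C} cannot be reached from the start state, so discard them.
Start with accepting vs non-accepting: {A,D,E} | {B}.
No further refinement is possible. Final partition (2 blocks): {A,D,E} | {B}.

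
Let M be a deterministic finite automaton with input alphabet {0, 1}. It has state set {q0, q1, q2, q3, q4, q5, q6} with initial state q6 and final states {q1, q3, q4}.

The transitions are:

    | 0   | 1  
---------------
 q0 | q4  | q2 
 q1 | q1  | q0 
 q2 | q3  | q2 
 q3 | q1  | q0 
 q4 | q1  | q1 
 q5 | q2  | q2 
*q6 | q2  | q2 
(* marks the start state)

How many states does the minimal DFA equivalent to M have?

5

First remove the unreachable states {q5}; 6 states remain.
P0 = {q1,q3,q4} | {q0,q2,q6}.
On input 1, block {q1,q3,q4} splits into {q1,q3} and {q4}.
On input 0, block {q0,q2,q6} splits into {q0} and {q2} and {q6}.
Stable partition: {q1,q3} | {q0} | {q4} | {q2} | {q6} — 5 equivalence classes.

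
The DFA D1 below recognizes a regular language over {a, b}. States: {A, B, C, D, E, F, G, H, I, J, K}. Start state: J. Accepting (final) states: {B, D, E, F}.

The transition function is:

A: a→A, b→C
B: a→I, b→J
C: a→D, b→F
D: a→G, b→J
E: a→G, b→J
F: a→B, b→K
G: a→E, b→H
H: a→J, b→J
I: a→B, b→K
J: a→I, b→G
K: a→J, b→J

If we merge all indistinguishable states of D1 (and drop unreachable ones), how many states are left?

States {A,C,D,F} cannot be reached from the start state, so discard them.
Initial partition by acceptance: {B,E} | {G,H,I,J,K}.
On input a, block {G,H,I,J,K} splits into {H,J,K} and {G,I}.
Refine {H,J,K} on symbol a: members go to different blocks, giving {H,K} and {J}.
Stable partition: {B,E} | {H,K} | {G,I} | {J} — 4 equivalence classes.

4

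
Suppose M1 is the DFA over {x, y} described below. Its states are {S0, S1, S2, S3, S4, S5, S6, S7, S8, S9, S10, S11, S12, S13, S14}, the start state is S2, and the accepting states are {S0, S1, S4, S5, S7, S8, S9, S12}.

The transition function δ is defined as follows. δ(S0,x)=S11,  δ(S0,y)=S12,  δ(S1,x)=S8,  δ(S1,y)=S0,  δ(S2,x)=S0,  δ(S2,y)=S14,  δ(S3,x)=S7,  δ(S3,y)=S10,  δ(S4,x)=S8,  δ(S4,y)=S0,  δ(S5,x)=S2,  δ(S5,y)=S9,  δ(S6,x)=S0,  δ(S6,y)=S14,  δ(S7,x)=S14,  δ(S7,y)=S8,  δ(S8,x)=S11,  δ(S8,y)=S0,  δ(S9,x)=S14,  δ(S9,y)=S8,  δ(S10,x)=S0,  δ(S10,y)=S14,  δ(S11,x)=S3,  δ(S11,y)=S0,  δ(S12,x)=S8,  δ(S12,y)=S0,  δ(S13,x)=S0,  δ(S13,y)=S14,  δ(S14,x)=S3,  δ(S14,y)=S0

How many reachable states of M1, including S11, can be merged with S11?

2

First remove the unreachable states {S1,S4,S5,S6,S9,S13}; 9 states remain.
P0 = {S0,S7,S8,S12} | {S2,S3,S10,S11,S14}.
Refine {S0,S7,S8,S12} on symbol x: members go to different blocks, giving {S0,S7,S8} and {S12}.
Split {S0,S7,S8} by δ(·,y) → {S7,S8} and {S0}.
On input y, block {S7,S8} splits into {S7} and {S8}.
On input x, block {S2,S3,S10,S11,S14} splits into {S2,S10} and {S11,S14} and {S3}.
No further refinement is possible. Final partition (7 blocks): {S7} | {S2,S10} | {S12} | {S0} | {S8} | {S11,S14} | {S3}.
State S11 belongs to the block {S11,S14}, which has 2 states.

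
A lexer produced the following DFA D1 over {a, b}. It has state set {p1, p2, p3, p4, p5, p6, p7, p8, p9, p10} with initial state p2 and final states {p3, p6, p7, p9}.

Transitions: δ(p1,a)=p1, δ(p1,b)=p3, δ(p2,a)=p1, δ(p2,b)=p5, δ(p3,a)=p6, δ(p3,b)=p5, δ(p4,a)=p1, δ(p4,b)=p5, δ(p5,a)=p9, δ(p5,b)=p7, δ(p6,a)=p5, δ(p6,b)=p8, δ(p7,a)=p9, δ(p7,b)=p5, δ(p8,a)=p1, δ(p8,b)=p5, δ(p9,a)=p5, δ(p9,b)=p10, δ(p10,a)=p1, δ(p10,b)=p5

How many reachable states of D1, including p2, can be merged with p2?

Reachable states from the start: {p1,p2,p3,p5,p6,p7,p8,p9,p10}. Unreachable: {p4} — drop them.
P0 = {p3,p6,p7,p9} | {p1,p2,p5,p8,p10}.
Refine {p3,p6,p7,p9} on symbol a: members go to different blocks, giving {p3,p7} and {p6,p9}.
Refine {p1,p2,p5,p8,p10} on symbol a: members go to different blocks, giving {p1,p2,p8,p10} and {p5}.
Refine {p1,p2,p8,p10} on symbol b: members go to different blocks, giving {p2,p8,p10} and {p1}.
No further refinement is possible. Final partition (5 blocks): {p3,p7} | {p2,p8,p10} | {p6,p9} | {p5} | {p1}.
The equivalence class containing p2 is {p2,p8,p10}, of size 3.

3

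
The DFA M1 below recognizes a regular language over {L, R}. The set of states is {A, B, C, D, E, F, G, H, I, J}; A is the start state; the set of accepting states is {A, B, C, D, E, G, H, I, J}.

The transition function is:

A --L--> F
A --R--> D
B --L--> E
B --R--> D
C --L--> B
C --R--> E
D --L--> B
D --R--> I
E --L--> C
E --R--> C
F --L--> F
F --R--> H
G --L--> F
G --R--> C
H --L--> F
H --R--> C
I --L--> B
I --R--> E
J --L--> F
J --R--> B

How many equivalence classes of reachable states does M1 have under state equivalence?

States {G,J} cannot be reached from the start state, so discard them.
Initial partition by acceptance: {A,B,C,D,E,H,I} | {F}.
Refine {A,B,C,D,E,H,I} on symbol L: members go to different blocks, giving {B,C,D,E,I} and {A,H}.
No further refinement is possible. Final partition (3 blocks): {B,C,D,E,I} | {F} | {A,H}.

3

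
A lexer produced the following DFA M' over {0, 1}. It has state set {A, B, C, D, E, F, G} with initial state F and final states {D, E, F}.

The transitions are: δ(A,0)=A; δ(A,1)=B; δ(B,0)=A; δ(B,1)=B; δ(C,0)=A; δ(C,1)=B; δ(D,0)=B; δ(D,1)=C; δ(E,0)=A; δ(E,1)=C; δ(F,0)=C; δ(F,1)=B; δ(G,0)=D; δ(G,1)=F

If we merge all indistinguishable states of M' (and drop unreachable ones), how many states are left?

2

States {D,E,G} cannot be reached from the start state, so discard them.
Initial partition by acceptance: {F} | {A,B,C}.
No further refinement is possible. Final partition (2 blocks): {F} | {A,B,C}.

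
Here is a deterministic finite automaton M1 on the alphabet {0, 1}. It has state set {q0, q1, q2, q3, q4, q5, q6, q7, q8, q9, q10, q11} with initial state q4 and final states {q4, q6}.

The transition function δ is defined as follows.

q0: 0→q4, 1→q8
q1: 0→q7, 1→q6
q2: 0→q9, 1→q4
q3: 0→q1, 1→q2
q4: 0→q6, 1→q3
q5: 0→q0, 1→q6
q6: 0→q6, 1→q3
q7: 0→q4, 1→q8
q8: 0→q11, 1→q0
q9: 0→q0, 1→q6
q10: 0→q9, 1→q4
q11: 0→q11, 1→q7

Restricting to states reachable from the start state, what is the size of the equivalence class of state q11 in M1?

Reachable states from the start: {q0,q1,q2,q3,q4,q6,q7,q8,q9,q11}. Unreachable: {q5,q10} — drop them.
P0 = {q4,q6} | {q0,q1,q2,q3,q7,q8,q9,q11}.
Refine {q0,q1,q2,q3,q7,q8,q9,q11} on symbol 0: members go to different blocks, giving {q1,q2,q3,q8,q9,q11} and {q0,q7}.
On input 0, block {q1,q2,q3,q8,q9,q11} splits into {q2,q3,q8,q11} and {q1,q9}.
Split {q2,q3,q8,q11} by δ(·,0) → {q2,q3} and {q8,q11}.
Refine {q2,q3} on symbol 1: members go to different blocks, giving {q2} and {q3}.
Stable partition: {q4,q6} | {q2} | {q0,q7} | {q1,q9} | {q8,q11} | {q3} — 6 equivalence classes.
The equivalence class containing q11 is {q8,q11}, of size 2.

2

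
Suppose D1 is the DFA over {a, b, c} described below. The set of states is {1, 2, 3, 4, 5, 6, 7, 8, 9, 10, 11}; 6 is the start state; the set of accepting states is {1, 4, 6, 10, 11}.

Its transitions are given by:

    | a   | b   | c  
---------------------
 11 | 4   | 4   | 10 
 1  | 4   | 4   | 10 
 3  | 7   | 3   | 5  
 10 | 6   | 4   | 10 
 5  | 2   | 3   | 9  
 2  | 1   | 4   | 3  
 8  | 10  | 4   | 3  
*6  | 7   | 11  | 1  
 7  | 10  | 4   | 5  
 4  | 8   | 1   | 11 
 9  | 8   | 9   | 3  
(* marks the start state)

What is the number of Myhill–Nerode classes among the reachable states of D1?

4

All states are reachable from the start state.
Start with accepting vs non-accepting: {1,4,6,10,11} | {2,3,5,7,8,9}.
Split {1,4,6,10,11} by δ(·,a) → {1,10,11} and {4,6}.
Split {2,3,5,7,8,9} by δ(·,a) → {2,7,8} and {3,5,9}.
No further refinement is possible. Final partition (4 blocks): {1,10,11} | {2,7,8} | {4,6} | {3,5,9}.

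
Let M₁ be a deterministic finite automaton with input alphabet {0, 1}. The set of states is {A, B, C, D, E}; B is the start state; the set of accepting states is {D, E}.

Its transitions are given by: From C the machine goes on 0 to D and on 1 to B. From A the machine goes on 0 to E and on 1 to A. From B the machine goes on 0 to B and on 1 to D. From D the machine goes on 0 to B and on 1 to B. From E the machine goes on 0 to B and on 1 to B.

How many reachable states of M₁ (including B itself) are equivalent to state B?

1

First remove the unreachable states {A,C,E}; 2 states remain.
Start with accepting vs non-accepting: {D} | {B}.
No further refinement is possible. Final partition (2 blocks): {D} | {B}.
State B belongs to the block {B}, which has 1 states.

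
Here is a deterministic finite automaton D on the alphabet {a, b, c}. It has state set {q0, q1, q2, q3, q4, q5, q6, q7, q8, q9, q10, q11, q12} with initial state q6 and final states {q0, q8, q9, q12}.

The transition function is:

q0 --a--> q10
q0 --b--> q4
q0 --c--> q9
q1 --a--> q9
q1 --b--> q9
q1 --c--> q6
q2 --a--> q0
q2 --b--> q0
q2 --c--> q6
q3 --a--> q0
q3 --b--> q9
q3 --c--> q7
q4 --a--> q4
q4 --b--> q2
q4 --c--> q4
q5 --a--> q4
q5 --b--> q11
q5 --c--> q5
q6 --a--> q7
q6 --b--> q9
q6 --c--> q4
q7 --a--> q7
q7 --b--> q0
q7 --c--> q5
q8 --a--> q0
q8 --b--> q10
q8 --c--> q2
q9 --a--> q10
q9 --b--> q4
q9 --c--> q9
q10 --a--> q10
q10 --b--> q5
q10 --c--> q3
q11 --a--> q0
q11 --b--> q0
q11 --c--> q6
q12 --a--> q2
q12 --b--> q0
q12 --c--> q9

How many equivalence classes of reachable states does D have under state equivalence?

Reachable states from the start: {q0,q2,q3,q4,q5,q6,q7,q9,q10,q11}. Unreachable: {q1,q8,q12} — drop them.
Start with accepting vs non-accepting: {q0,q9} | {q2,q3,q4,q5,q6,q7,q10,q11}.
Refine {q2,q3,q4,q5,q6,q7,q10,q11} on symbol a: members go to different blocks, giving {q4,q5,q6,q7,q10} and {q2,q3,q11}.
On input b, block {q4,q5,q6,q7,q10} splits into {q4,q5} and {q6,q7} and {q10}.
The partition is now stable with 5 blocks: {q0,q9} | {q4,q5} | {q2,q3,q11} | {q6,q7} | {q10}.

5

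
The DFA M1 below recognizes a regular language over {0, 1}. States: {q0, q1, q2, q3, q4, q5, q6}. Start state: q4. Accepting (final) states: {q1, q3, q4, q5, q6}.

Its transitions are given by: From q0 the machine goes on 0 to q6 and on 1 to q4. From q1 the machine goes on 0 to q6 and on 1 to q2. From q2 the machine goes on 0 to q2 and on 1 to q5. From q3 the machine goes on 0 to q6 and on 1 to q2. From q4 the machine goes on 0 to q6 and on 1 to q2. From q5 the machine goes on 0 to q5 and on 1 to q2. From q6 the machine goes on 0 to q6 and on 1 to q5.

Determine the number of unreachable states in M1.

3

BFS from q4 reaches {q2, q4, q5, q6}; the 3 state(s) q0, q1, q3 are never visited.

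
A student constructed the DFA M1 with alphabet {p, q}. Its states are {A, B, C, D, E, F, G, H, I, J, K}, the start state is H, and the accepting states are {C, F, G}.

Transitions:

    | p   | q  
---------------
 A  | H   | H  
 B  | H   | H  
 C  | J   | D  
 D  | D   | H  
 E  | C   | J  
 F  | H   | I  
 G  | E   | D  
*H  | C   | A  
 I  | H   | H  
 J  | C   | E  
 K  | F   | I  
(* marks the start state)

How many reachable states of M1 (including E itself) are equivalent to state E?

States {B,F,G,I,K} cannot be reached from the start state, so discard them.
P0 = {C} | {A,D,E,H,J}.
Split {A,D,E,H,J} by δ(·,p) → {E,H,J} and {A,D}.
Split {E,H,J} by δ(·,q) → {E,J} and {H}.
Refine {A,D} on symbol p: members go to different blocks, giving {A} and {D}.
No further refinement is possible. Final partition (5 blocks): {C} | {E,J} | {A} | {H} | {D}.
State E belongs to the block {E,J}, which has 2 states.

2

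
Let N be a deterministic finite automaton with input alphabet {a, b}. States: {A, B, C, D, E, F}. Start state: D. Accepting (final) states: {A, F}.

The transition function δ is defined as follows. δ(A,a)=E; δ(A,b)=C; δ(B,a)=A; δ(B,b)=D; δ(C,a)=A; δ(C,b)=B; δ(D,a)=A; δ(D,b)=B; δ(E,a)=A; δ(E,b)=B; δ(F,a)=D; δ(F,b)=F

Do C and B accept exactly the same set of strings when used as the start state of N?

First remove the unreachable states {F}; 5 states remain.
Initial partition by acceptance: {A} | {B,C,D,E}.
Stable partition: {A} | {B,C,D,E} — 2 equivalence classes.
C and B lie in the same block of the stable partition, so they are equivalent — no string distinguishes them.

Yes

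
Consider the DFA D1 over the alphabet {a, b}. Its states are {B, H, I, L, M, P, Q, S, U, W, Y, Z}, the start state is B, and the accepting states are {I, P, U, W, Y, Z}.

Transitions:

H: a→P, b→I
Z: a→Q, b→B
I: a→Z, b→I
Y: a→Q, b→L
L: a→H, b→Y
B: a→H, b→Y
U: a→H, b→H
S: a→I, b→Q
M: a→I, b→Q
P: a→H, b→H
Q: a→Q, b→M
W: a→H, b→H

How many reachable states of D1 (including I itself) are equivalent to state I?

1

States {S,U,W} cannot be reached from the start state, so discard them.
Initial partition by acceptance: {I,P,Y,Z} | {B,H,L,M,Q}.
Refine {I,P,Y,Z} on symbol a: members go to different blocks, giving {P,Y,Z} and {I}.
Refine {B,H,L,M,Q} on symbol a: members go to different blocks, giving {B,L,Q} and {H} and {M}.
On input a, block {P,Y,Z} splits into {Y,Z} and {P}.
Refine {B,L,Q} on symbol a: members go to different blocks, giving {B,L} and {Q}.
No further refinement is possible. Final partition (7 blocks): {Y,Z} | {B,L} | {I} | {H} | {M} | {P} | {Q}.
The equivalence class containing I is {I}, of size 1.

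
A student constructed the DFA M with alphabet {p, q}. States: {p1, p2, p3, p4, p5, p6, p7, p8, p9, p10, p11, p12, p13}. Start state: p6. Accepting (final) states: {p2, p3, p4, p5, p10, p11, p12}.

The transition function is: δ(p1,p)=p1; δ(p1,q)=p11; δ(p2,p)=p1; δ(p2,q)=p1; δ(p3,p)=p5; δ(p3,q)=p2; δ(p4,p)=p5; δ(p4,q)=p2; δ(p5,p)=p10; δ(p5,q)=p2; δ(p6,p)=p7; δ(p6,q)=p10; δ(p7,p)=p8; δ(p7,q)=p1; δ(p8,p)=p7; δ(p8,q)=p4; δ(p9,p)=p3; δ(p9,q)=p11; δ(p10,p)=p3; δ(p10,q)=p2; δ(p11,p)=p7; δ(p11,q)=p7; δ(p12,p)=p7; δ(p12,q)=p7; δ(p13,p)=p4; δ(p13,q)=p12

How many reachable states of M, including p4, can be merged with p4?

4

Reachable states from the start: {p1,p2,p3,p4,p5,p6,p7,p8,p10,p11}. Unreachable: {p9,p12,p13} — drop them.
Initial partition by acceptance: {p2,p3,p4,p5,p10,p11} | {p1,p6,p7,p8}.
Refine {p2,p3,p4,p5,p10,p11} on symbol p: members go to different blocks, giving {p3,p4,p5,p10} and {p2,p11}.
On input q, block {p1,p6,p7,p8} splits into {p6,p8} and {p1} and {p7}.
Refine {p2,p11} on symbol p: members go to different blocks, giving {p2} and {p11}.
No further refinement is possible. Final partition (6 blocks): {p3,p4,p5,p10} | {p6,p8} | {p2} | {p1} | {p7} | {p11}.
State p4 belongs to the block {p3,p4,p5,p10}, which has 4 states.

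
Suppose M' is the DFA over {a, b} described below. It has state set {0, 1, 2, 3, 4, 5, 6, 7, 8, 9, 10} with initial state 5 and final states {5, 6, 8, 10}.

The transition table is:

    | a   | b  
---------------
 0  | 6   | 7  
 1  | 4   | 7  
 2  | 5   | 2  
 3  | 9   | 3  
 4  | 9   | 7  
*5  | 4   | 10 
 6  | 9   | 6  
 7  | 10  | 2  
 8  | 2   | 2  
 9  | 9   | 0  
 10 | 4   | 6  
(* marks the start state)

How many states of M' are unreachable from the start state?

BFS from 5 reaches {0, 2, 4, 5, 6, 7, 9, 10}; the 3 state(s) 1, 3, 8 are never visited.

3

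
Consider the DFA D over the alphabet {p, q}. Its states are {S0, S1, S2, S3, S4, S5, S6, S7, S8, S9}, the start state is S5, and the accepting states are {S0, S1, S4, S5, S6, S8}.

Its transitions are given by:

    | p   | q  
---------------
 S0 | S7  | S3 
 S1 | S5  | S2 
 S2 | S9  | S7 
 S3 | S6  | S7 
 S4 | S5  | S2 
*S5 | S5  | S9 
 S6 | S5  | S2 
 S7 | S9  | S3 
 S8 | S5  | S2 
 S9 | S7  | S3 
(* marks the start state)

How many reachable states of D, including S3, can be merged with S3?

First remove the unreachable states {S0,S1,S4,S8}; 6 states remain.
P0 = {S5,S6} | {S2,S3,S7,S9}.
Split {S2,S3,S7,S9} by δ(·,p) → {S2,S7,S9} and {S3}.
Refine {S2,S7,S9} on symbol q: members go to different blocks, giving {S7,S9} and {S2}.
Refine {S5,S6} on symbol q: members go to different blocks, giving {S5} and {S6}.
Stable partition: {S5} | {S7,S9} | {S3} | {S2} | {S6} — 5 equivalence classes.
State S3 belongs to the block {S3}, which has 1 states.

1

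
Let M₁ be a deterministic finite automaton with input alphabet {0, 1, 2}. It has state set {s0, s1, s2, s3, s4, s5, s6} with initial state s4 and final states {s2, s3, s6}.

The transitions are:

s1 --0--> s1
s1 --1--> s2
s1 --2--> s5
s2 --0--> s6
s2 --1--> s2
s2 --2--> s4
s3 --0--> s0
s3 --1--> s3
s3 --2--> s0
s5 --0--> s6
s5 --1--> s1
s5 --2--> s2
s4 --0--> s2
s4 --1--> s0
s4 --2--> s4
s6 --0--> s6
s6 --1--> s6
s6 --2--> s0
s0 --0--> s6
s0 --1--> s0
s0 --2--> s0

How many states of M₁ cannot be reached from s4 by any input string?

BFS from s4 reaches {s0, s2, s4, s6}; the 3 state(s) s1, s3, s5 are never visited.

3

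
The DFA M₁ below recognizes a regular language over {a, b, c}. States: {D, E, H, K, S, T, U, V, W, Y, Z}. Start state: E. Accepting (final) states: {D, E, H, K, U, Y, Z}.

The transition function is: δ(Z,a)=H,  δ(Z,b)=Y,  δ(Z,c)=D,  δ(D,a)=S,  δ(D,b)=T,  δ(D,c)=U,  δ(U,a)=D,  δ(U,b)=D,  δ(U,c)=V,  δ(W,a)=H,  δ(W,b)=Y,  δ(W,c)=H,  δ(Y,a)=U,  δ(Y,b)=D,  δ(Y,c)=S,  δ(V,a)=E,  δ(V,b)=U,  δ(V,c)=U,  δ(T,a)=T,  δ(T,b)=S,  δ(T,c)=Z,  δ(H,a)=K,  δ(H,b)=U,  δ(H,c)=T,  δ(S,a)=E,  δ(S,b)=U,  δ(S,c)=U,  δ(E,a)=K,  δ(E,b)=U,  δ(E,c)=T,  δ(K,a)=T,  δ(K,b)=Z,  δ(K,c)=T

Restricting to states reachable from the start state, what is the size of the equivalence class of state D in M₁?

Reachable states from the start: {D,E,H,K,S,T,U,V,Y,Z}. Unreachable: {W} — drop them.
Initial partition by acceptance: {D,E,H,K,U,Y,Z} | {S,T,V}.
On input a, block {D,E,H,K,U,Y,Z} splits into {E,H,U,Y,Z} and {D,K}.
On input a, block {E,H,U,Y,Z} splits into {E,H,U} and {Y,Z}.
On input b, block {E,H,U} splits into {E,H} and {U}.
On input a, block {S,T,V} splits into {S,V} and {T}.
Split {D,K} by δ(·,a) → {D} and {K}.
Split {Y,Z} by δ(·,a) → {Z} and {Y}.
The partition is now stable with 8 blocks: {E,H} | {S,V} | {D} | {Z} | {U} | {T} | {K} | {Y}.
State D belongs to the block {D}, which has 1 states.

1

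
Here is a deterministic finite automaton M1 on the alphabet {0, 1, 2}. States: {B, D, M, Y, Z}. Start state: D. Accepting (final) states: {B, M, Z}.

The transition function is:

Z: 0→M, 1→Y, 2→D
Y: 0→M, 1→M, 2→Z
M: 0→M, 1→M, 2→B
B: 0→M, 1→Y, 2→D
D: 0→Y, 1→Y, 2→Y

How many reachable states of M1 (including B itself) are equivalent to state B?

2

Initial partition by acceptance: {B,M,Z} | {D,Y}.
On input 1, block {B,M,Z} splits into {B,Z} and {M}.
On input 0, block {D,Y} splits into {Y} and {D}.
The partition is now stable with 4 blocks: {B,Z} | {Y} | {M} | {D}.
State B belongs to the block {B,Z}, which has 2 states.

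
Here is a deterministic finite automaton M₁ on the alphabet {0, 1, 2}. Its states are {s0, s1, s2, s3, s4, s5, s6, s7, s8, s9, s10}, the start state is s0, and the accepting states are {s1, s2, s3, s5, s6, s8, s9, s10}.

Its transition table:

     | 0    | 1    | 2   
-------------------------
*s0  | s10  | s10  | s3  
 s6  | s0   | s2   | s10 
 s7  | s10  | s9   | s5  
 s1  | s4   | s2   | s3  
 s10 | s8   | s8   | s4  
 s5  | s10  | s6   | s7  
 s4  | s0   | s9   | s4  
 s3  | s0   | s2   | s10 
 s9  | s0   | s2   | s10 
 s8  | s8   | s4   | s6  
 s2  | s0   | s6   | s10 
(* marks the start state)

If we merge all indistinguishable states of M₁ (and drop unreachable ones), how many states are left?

Reachable states from the start: {s0,s2,s3,s4,s6,s8,s9,s10}. Unreachable: {s1,s5,s7} — drop them.
P0 = {s2,s3,s6,s8,s9,s10} | {s0,s4}.
On input 0, block {s2,s3,s6,s8,s9,s10} splits into {s2,s3,s6,s9} and {s8,s10}.
Split {s0,s4} by δ(·,0) → {s0} and {s4}.
On input 1, block {s8,s10} splits into {s8} and {s10}.
Stable partition: {s2,s3,s6,s9} | {s0} | {s8} | {s4} | {s10} — 5 equivalence classes.

5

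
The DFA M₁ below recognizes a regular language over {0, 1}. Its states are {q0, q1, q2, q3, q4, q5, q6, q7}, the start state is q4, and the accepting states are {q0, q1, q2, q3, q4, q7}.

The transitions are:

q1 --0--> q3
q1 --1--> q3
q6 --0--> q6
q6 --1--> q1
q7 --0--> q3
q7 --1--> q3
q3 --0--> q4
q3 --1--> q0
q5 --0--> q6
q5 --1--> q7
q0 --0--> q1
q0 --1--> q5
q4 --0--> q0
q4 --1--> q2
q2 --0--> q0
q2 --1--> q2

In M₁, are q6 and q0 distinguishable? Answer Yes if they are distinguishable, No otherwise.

Yes

Initial partition by acceptance: {q0,q1,q2,q3,q4,q7} | {q5,q6}.
Refine {q0,q1,q2,q3,q4,q7} on symbol 1: members go to different blocks, giving {q1,q2,q3,q4,q7} and {q0}.
Refine {q1,q2,q3,q4,q7} on symbol 0: members go to different blocks, giving {q1,q3,q7} and {q2,q4}.
On input 0, block {q1,q3,q7} splits into {q1,q7} and {q3}.
Stable partition: {q1,q7} | {q5,q6} | {q0} | {q2,q4} | {q3} — 5 equivalence classes.
q6 and q0 end up in different blocks, so they are distinguishable. For instance, the string 'ε' is accepted from only q0.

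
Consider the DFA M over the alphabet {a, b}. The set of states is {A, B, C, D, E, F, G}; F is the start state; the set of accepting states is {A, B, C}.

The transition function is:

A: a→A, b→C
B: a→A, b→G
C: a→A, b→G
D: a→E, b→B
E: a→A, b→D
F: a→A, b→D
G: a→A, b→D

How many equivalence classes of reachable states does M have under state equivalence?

Every state is reachable, so we keep all 7.
Start with accepting vs non-accepting: {A,B,C} | {D,E,F,G}.
Refine {A,B,C} on symbol b: members go to different blocks, giving {B,C} and {A}.
Refine {D,E,F,G} on symbol a: members go to different blocks, giving {E,F,G} and {D}.
The partition is now stable with 4 blocks: {B,C} | {E,F,G} | {A} | {D}.

4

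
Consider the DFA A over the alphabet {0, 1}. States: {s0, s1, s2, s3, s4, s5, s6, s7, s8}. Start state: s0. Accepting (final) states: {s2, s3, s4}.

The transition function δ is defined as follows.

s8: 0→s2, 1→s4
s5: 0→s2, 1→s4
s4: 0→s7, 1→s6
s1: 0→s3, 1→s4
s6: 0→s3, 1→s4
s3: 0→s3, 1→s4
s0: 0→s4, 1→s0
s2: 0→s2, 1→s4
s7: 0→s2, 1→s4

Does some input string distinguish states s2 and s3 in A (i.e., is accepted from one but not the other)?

No

First remove the unreachable states {s1,s5,s8}; 6 states remain.
Initial partition by acceptance: {s2,s3,s4} | {s0,s6,s7}.
Split {s2,s3,s4} by δ(·,0) → {s2,s3} and {s4}.
Split {s0,s6,s7} by δ(·,0) → {s6,s7} and {s0}.
The partition is now stable with 4 blocks: {s2,s3} | {s6,s7} | {s4} | {s0}.
s2 and s3 lie in the same block of the stable partition, so they are equivalent — no string distinguishes them.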